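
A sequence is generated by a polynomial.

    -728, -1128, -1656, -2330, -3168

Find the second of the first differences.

D1: -400, -528, -674, -838
D2: -128, -146, -164
D3: -18, -18

-528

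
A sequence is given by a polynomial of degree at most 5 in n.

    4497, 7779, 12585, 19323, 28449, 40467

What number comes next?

55929

3282 , 4806 , 6738 , 9126 , 12018
1524 , 1932 , 2388 , 2892
408 , 456 , 504
48 , 48
Fourth differences constant at 48.
504 + 48 = 552;  2892 + 552 = 3444;  12018 + 3444 = 15462;  40467 + 15462 = 55929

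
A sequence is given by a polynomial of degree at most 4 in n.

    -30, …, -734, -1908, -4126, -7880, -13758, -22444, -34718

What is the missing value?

Using the last 7 terms:
-1174  -2218  -3754  -5878  -8686  -12274
-1044  -1536  -2124  -2808  -3588
-492  -588  -684  -780
-96  -96  -96
Constant fourth difference = -96.
Extend backward: -492 + 96 = -396;  -1044 + 396 = -648;  -1174 + 648 = -526;  -734 + 526 = -208

-208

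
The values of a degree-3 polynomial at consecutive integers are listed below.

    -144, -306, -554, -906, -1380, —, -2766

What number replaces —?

Using the first 5 terms:
-162, -248, -352, -474
-86, -104, -122
-18, -18
Constant third difference = -18.
Extend forward: -122 − 18 = -140;  -474 − 140 = -614;  -1380 − 614 = -1994

-1994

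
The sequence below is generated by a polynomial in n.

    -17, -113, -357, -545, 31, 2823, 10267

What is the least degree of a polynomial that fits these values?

5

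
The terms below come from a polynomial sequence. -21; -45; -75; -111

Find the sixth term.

Δ: -24, -30, -36
Δ²: -6, -6
Second differences constant at -6.
-36 − 6 = -42;  -111 − 42 = -153
-42 − 6 = -48;  -153 − 48 = -201

-201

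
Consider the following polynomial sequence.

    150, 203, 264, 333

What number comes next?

53, 61, 69
8, 8
Constant second difference = 8, so extend:
69 + 8 = 77;  333 + 77 = 410

410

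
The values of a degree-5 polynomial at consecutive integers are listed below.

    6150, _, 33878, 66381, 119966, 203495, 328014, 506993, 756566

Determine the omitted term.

15539

Using the last 7 terms:
First differences: 32503  53585  83529  124519  178979  249573
Second differences: 21082  29944  40990  54460  70594
Third differences: 8862  11046  13470  16134
Fourth differences: 2184  2424  2664
Fifth differences: 240  240
Constant fifth difference = 240.
Extend backward: 2184 − 240 = 1944;  8862 − 1944 = 6918;  21082 − 6918 = 14164;  32503 − 14164 = 18339;  33878 − 18339 = 15539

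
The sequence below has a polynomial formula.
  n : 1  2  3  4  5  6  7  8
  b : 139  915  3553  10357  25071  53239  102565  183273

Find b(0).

D1: 776  2638  6804  14714  28168  49326  80708
D2: 1862  4166  7910  13454  21158  31382
D3: 2304  3744  5544  7704  10224
D4: 1440  1800  2160  2520
D5: 360  360  360
The fifth differences are constant at 360.
Work back: 1440 − 360 = 1080;  2304 − 1080 = 1224;  1862 − 1224 = 638;  776 − 638 = 138;  139 − 138 = 1

1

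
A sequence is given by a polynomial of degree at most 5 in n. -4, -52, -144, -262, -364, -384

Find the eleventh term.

4736

Δ: -48, -92, -118, -102, -20
Δ²: -44, -26, 16, 82
Δ³: 18, 42, 66
Δ⁴: 24, 24
The fourth differences are constant (24).
66 + 24 = 90;  82 + 90 = 172;  -20 + 172 = 152;  -384 + 152 = -232
90 + 24 = 114;  172 + 114 = 286;  152 + 286 = 438;  -232 + 438 = 206
114 + 24 = 138;  286 + 138 = 424;  438 + 424 = 862;  206 + 862 = 1068
138 + 24 = 162;  424 + 162 = 586;  862 + 586 = 1448;  1068 + 1448 = 2516
162 + 24 = 186;  586 + 186 = 772;  1448 + 772 = 2220;  2516 + 2220 = 4736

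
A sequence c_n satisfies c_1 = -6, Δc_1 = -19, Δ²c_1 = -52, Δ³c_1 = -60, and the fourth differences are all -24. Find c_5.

Build the table forward from the leading diagonal:
D4: -24, -24, -24, -24, -24
D3: -60, -84, -108, -132, -156
D2: -52, -112, -196, -304, -436
D1: -19, -71, -183, -379, -683
c: -6, -25, -96, -279, -658

-658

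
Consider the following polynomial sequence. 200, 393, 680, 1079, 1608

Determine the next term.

2285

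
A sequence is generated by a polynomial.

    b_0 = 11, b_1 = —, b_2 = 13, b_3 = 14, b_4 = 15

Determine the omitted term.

Using the last 3 terms:
1, 1
Constant first difference = 1.
Extend backward: 13 − 1 = 12

12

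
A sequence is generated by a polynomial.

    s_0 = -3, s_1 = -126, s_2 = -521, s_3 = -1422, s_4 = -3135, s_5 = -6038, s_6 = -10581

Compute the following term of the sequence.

-17286

-123 , -395 , -901 , -1713 , -2903 , -4543
-272 , -506 , -812 , -1190 , -1640
-234 , -306 , -378 , -450
-72 , -72 , -72
Constant fourth difference = -72, so extend:
-450 − 72 = -522;  -1640 − 522 = -2162;  -4543 − 2162 = -6705;  -10581 − 6705 = -17286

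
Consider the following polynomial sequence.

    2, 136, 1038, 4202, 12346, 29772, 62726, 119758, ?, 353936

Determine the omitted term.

212082

Using the first 8 terms:
First differences: 134  902  3164  8144  17426  32954  57032
Second differences: 768  2262  4980  9282  15528  24078
Third differences: 1494  2718  4302  6246  8550
Fourth differences: 1224  1584  1944  2304
Fifth differences: 360  360  360
Constant fifth difference = 360.
Extend forward: 2304 + 360 = 2664;  8550 + 2664 = 11214;  24078 + 11214 = 35292;  57032 + 35292 = 92324;  119758 + 92324 = 212082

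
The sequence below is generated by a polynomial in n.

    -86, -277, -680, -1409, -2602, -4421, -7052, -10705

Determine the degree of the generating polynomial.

4

-191, -403, -729, -1193, -1819, -2631, -3653
-212, -326, -464, -626, -812, -1022
-114, -138, -162, -186, -210
-24, -24, -24, -24
The fourth differences are constant, so the polynomial has degree 4.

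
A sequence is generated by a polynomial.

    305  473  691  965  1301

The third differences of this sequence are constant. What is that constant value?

6

D1: 168, 218, 274, 336
D2: 50, 56, 62
D3: 6, 6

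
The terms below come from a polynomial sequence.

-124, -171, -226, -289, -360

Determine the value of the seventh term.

-526

First differences: -47  -55  -63  -71
Second differences: -8  -8  -8
The second differences are constant (-8).
-71 − 8 = -79;  -360 − 79 = -439
-79 − 8 = -87;  -439 − 87 = -526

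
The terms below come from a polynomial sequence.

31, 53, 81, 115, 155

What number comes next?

201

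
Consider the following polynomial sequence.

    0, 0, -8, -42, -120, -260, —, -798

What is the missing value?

-480

Using the first 6 terms:
0  -8  -34  -78  -140
-8  -26  -44  -62
-18  -18  -18
Constant third difference = -18.
Extend forward: -62 − 18 = -80;  -140 − 80 = -220;  -260 − 220 = -480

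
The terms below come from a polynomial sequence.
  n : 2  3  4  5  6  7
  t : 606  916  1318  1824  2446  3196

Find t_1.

376

First differences: 310  402  506  622  750
Second differences: 92  104  116  128
Third differences: 12  12  12
The third differences are constant at 12.
Work back: 92 − 12 = 80;  310 − 80 = 230;  606 − 230 = 376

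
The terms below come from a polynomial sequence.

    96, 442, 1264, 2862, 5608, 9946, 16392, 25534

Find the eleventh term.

76096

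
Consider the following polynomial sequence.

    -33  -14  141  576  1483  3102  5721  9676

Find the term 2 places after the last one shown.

Δ: 19, 155, 435, 907, 1619, 2619, 3955
Δ²: 136, 280, 472, 712, 1000, 1336
Δ³: 144, 192, 240, 288, 336
Δ⁴: 48, 48, 48, 48
The fourth differences are constant (48).
336 + 48 = 384;  1336 + 384 = 1720;  3955 + 1720 = 5675;  9676 + 5675 = 15351
384 + 48 = 432;  1720 + 432 = 2152;  5675 + 2152 = 7827;  15351 + 7827 = 23178

23178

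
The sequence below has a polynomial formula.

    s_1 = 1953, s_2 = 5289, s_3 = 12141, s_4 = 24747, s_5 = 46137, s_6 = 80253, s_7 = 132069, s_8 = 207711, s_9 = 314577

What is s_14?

1680357

D1: 3336, 6852, 12606, 21390, 34116, 51816, 75642, 106866
D2: 3516, 5754, 8784, 12726, 17700, 23826, 31224
D3: 2238, 3030, 3942, 4974, 6126, 7398
D4: 792, 912, 1032, 1152, 1272
D5: 120, 120, 120, 120
Fifth differences constant at 120.
1272 + 120 = 1392;  7398 + 1392 = 8790;  31224 + 8790 = 40014;  106866 + 40014 = 146880;  314577 + 146880 = 461457
1392 + 120 = 1512;  8790 + 1512 = 10302;  40014 + 10302 = 50316;  146880 + 50316 = 197196;  461457 + 197196 = 658653
1512 + 120 = 1632;  10302 + 1632 = 11934;  50316 + 11934 = 62250;  197196 + 62250 = 259446;  658653 + 259446 = 918099
1632 + 120 = 1752;  11934 + 1752 = 13686;  62250 + 13686 = 75936;  259446 + 75936 = 335382;  918099 + 335382 = 1253481
1752 + 120 = 1872;  13686 + 1872 = 15558;  75936 + 15558 = 91494;  335382 + 91494 = 426876;  1253481 + 426876 = 1680357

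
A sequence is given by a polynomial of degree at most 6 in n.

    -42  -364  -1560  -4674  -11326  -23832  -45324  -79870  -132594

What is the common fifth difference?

First differences: -322, -1196, -3114, -6652, -12506, -21492, -34546, -52724
Second differences: -874, -1918, -3538, -5854, -8986, -13054, -18178
Third differences: -1044, -1620, -2316, -3132, -4068, -5124
Fourth differences: -576, -696, -816, -936, -1056
Fifth differences: -120, -120, -120, -120

-120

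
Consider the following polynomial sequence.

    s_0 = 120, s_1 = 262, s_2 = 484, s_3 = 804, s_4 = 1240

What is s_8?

4504

First differences: 142, 222, 320, 436
Second differences: 80, 98, 116
Third differences: 18, 18
The third differences are constant (18).
116 + 18 = 134;  436 + 134 = 570;  1240 + 570 = 1810
134 + 18 = 152;  570 + 152 = 722;  1810 + 722 = 2532
152 + 18 = 170;  722 + 170 = 892;  2532 + 892 = 3424
170 + 18 = 188;  892 + 188 = 1080;  3424 + 1080 = 4504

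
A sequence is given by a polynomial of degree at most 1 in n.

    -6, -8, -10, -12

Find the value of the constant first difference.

D1: -2, -2, -2

-2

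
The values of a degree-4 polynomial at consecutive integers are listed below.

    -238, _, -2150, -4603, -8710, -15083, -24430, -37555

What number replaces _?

Using the last 6 terms:
-2453, -4107, -6373, -9347, -13125
-1654, -2266, -2974, -3778
-612, -708, -804
-96, -96
Constant fourth difference = -96.
Extend backward: -612 + 96 = -516;  -1654 + 516 = -1138;  -2453 + 1138 = -1315;  -2150 + 1315 = -835

-835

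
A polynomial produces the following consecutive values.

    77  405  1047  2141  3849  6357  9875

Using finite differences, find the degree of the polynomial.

4

First differences: 328, 642, 1094, 1708, 2508, 3518
Second differences: 314, 452, 614, 800, 1010
Third differences: 138, 162, 186, 210
Fourth differences: 24, 24, 24
The fourth differences are constant, so the polynomial has degree 4.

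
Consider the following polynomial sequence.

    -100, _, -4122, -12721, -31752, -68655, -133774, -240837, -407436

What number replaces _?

Using the last 7 terms:
Δ: -8599, -19031, -36903, -65119, -107063, -166599
Δ²: -10432, -17872, -28216, -41944, -59536
Δ³: -7440, -10344, -13728, -17592
Δ⁴: -2904, -3384, -3864
Δ⁵: -480, -480
Constant fifth difference = -480.
Extend backward: -2904 + 480 = -2424;  -7440 + 2424 = -5016;  -10432 + 5016 = -5416;  -8599 + 5416 = -3183;  -4122 + 3183 = -939

-939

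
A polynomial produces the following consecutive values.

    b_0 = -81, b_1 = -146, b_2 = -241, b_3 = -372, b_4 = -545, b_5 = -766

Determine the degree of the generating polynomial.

3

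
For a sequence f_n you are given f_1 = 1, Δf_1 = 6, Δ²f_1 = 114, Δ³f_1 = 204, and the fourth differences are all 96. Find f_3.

127

Build the table forward from the leading diagonal:
Fourth differences: 96  96  96
Third differences: 204  300  396
Second differences: 114  318  618
First differences: 6  120  438
f: 1  7  127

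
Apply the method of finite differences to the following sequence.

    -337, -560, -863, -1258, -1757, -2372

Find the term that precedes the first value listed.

-182

D1: -223, -303, -395, -499, -615
D2: -80, -92, -104, -116
D3: -12, -12, -12
The third differences are constant at -12.
Work back: -80 + 12 = -68;  -223 + 68 = -155;  -337 + 155 = -182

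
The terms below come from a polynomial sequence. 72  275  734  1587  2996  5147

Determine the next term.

203, 459, 853, 1409, 2151
256, 394, 556, 742
138, 162, 186
24, 24
The fourth differences are constant (24).
186 + 24 = 210;  742 + 210 = 952;  2151 + 952 = 3103;  5147 + 3103 = 8250

8250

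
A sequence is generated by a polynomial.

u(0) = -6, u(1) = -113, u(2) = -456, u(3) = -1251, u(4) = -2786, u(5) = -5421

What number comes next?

D1: -107  -343  -795  -1535  -2635
D2: -236  -452  -740  -1100
D3: -216  -288  -360
D4: -72  -72
Fourth differences constant at -72.
-360 − 72 = -432;  -1100 − 432 = -1532;  -2635 − 1532 = -4167;  -5421 − 4167 = -9588

-9588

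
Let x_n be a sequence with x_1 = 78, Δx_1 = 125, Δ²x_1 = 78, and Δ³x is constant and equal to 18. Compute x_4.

705

Build the table forward from the leading diagonal:
Third differences: 18  18  18  18
Second differences: 78  96  114  132
First differences: 125  203  299  413
x: 78  203  406  705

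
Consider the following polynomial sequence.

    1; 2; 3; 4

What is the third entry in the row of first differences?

1

First differences: 1, 1, 1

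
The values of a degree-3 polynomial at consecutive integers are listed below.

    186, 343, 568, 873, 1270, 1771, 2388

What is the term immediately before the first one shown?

Δ: 157  225  305  397  501  617
Δ²: 68  80  92  104  116
Δ³: 12  12  12  12
The third differences are constant at 12.
Work back: 68 − 12 = 56;  157 − 56 = 101;  186 − 101 = 85

85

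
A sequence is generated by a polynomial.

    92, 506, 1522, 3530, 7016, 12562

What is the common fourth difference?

First differences: 414, 1016, 2008, 3486, 5546
Second differences: 602, 992, 1478, 2060
Third differences: 390, 486, 582
Fourth differences: 96, 96

96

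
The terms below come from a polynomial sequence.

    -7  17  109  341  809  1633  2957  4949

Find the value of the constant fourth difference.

D1: 24, 92, 232, 468, 824, 1324, 1992
D2: 68, 140, 236, 356, 500, 668
D3: 72, 96, 120, 144, 168
D4: 24, 24, 24, 24

24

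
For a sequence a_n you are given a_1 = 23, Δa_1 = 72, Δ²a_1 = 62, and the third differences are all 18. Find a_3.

229

Build the table forward from the leading diagonal:
Third differences: 18, 18, 18
Second differences: 62, 80, 98
First differences: 72, 134, 214
a: 23, 95, 229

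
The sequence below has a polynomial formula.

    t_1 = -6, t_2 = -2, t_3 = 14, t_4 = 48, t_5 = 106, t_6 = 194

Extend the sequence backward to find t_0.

-4

First differences: 4, 16, 34, 58, 88
Second differences: 12, 18, 24, 30
Third differences: 6, 6, 6
The third differences are constant at 6.
Work back: 12 − 6 = 6;  4 − 6 = -2;  -6 + 2 = -4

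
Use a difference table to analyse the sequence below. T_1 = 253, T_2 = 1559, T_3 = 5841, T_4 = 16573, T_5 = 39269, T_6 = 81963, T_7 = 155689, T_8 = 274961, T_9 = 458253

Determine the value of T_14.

3319283

First differences: 1306, 4282, 10732, 22696, 42694, 73726, 119272, 183292
Second differences: 2976, 6450, 11964, 19998, 31032, 45546, 64020
Third differences: 3474, 5514, 8034, 11034, 14514, 18474
Fourth differences: 2040, 2520, 3000, 3480, 3960
Fifth differences: 480, 480, 480, 480
Fifth differences constant at 480.
3960 + 480 = 4440;  18474 + 4440 = 22914;  64020 + 22914 = 86934;  183292 + 86934 = 270226;  458253 + 270226 = 728479
4440 + 480 = 4920;  22914 + 4920 = 27834;  86934 + 27834 = 114768;  270226 + 114768 = 384994;  728479 + 384994 = 1113473
4920 + 480 = 5400;  27834 + 5400 = 33234;  114768 + 33234 = 148002;  384994 + 148002 = 532996;  1113473 + 532996 = 1646469
5400 + 480 = 5880;  33234 + 5880 = 39114;  148002 + 39114 = 187116;  532996 + 187116 = 720112;  1646469 + 720112 = 2366581
5880 + 480 = 6360;  39114 + 6360 = 45474;  187116 + 45474 = 232590;  720112 + 232590 = 952702;  2366581 + 952702 = 3319283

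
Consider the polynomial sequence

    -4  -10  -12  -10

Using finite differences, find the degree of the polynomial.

2

First differences: -6, -2, 2
Second differences: 4, 4
The second differences are constant, so the polynomial has degree 2.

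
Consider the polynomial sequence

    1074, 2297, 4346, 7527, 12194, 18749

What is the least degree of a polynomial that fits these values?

Δ: 1223, 2049, 3181, 4667, 6555
Δ²: 826, 1132, 1486, 1888
Δ³: 306, 354, 402
Δ⁴: 48, 48
The fourth differences are constant, so the polynomial has degree 4.

4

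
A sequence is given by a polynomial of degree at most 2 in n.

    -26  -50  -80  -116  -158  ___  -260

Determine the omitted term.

Using the first 5 terms:
First differences: -24, -30, -36, -42
Second differences: -6, -6, -6
Constant second difference = -6.
Extend forward: -42 − 6 = -48;  -158 − 48 = -206

-206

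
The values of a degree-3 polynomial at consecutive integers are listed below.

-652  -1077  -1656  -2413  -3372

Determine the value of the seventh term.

D1: -425, -579, -757, -959
D2: -154, -178, -202
D3: -24, -24
The third differences are constant (-24).
-202 − 24 = -226;  -959 − 226 = -1185;  -3372 − 1185 = -4557
-226 − 24 = -250;  -1185 − 250 = -1435;  -4557 − 1435 = -5992

-5992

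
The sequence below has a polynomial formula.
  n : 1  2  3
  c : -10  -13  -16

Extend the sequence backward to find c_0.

First differences: -3, -3
The first differences are constant at -3.
Work back: -10 + 3 = -7

-7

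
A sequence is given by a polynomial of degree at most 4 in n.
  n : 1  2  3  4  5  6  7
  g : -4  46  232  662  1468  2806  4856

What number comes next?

7822

D1: 50, 186, 430, 806, 1338, 2050
D2: 136, 244, 376, 532, 712
D3: 108, 132, 156, 180
D4: 24, 24, 24
Constant fourth difference = 24, so extend:
180 + 24 = 204;  712 + 204 = 916;  2050 + 916 = 2966;  4856 + 2966 = 7822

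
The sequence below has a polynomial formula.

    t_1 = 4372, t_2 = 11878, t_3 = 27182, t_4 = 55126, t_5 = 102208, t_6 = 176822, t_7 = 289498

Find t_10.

998278

Δ: 7506 , 15304 , 27944 , 47082 , 74614 , 112676
Δ²: 7798 , 12640 , 19138 , 27532 , 38062
Δ³: 4842 , 6498 , 8394 , 10530
Δ⁴: 1656 , 1896 , 2136
Δ⁵: 240 , 240
Constant fifth difference = 240, so extend:
2136 + 240 = 2376;  10530 + 2376 = 12906;  38062 + 12906 = 50968;  112676 + 50968 = 163644;  289498 + 163644 = 453142
2376 + 240 = 2616;  12906 + 2616 = 15522;  50968 + 15522 = 66490;  163644 + 66490 = 230134;  453142 + 230134 = 683276
2616 + 240 = 2856;  15522 + 2856 = 18378;  66490 + 18378 = 84868;  230134 + 84868 = 315002;  683276 + 315002 = 998278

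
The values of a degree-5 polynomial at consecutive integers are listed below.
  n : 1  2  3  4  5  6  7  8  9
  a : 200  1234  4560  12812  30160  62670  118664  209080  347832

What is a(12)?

1245444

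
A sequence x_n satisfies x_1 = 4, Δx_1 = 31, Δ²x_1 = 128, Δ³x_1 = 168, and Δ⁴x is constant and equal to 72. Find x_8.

11309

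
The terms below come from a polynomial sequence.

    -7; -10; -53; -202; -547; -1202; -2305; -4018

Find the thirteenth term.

-29083

First differences: -3 , -43 , -149 , -345 , -655 , -1103 , -1713
Second differences: -40 , -106 , -196 , -310 , -448 , -610
Third differences: -66 , -90 , -114 , -138 , -162
Fourth differences: -24 , -24 , -24 , -24
Constant fourth difference = -24, so extend:
-162 − 24 = -186;  -610 − 186 = -796;  -1713 − 796 = -2509;  -4018 − 2509 = -6527
-186 − 24 = -210;  -796 − 210 = -1006;  -2509 − 1006 = -3515;  -6527 − 3515 = -10042
-210 − 24 = -234;  -1006 − 234 = -1240;  -3515 − 1240 = -4755;  -10042 − 4755 = -14797
-234 − 24 = -258;  -1240 − 258 = -1498;  -4755 − 1498 = -6253;  -14797 − 6253 = -21050
-258 − 24 = -282;  -1498 − 282 = -1780;  -6253 − 1780 = -8033;  -21050 − 8033 = -29083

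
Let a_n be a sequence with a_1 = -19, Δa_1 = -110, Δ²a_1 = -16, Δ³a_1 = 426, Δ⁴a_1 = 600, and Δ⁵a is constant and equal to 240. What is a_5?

1749

Build the table forward from the leading diagonal:
Δ⁵: 240  240  240  240  240
Δ⁴: 600  840  1080  1320  1560
Δ³: 426  1026  1866  2946  4266
Δ²: -16  410  1436  3302  6248
Δ: -110  -126  284  1720  5022
a: -19  -129  -255  29  1749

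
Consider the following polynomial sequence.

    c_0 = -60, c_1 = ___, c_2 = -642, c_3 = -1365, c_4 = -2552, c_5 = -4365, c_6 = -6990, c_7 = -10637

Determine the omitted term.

Using the last 6 terms:
Δ: -723  -1187  -1813  -2625  -3647
Δ²: -464  -626  -812  -1022
Δ³: -162  -186  -210
Δ⁴: -24  -24
Constant fourth difference = -24.
Extend backward: -162 + 24 = -138;  -464 + 138 = -326;  -723 + 326 = -397;  -642 + 397 = -245

-245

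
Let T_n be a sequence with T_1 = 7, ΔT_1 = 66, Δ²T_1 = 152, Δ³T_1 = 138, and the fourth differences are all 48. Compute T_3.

Build the table forward from the leading diagonal:
Fourth differences: 48  48  48
Third differences: 138  186  234
Second differences: 152  290  476
First differences: 66  218  508
T: 7  73  291

291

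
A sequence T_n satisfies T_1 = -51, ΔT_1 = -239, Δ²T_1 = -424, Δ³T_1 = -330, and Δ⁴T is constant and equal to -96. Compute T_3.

Build the table forward from the leading diagonal:
Δ⁴: -96, -96, -96
Δ³: -330, -426, -522
Δ²: -424, -754, -1180
Δ: -239, -663, -1417
T: -51, -290, -953

-953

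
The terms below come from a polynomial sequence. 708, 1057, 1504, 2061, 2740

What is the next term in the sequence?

3553

D1: 349, 447, 557, 679
D2: 98, 110, 122
D3: 12, 12
The third differences are constant (12).
122 + 12 = 134;  679 + 134 = 813;  2740 + 813 = 3553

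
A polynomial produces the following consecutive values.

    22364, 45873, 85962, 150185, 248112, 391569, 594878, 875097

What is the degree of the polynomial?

D1: 23509, 40089, 64223, 97927, 143457, 203309, 280219
D2: 16580, 24134, 33704, 45530, 59852, 76910
D3: 7554, 9570, 11826, 14322, 17058
D4: 2016, 2256, 2496, 2736
D5: 240, 240, 240
The fifth differences are constant, so the polynomial has degree 5.

5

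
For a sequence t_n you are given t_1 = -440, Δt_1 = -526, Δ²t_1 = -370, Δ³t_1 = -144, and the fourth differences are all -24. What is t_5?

Build the table forward from the leading diagonal:
Δ⁴: -24, -24, -24, -24, -24
Δ³: -144, -168, -192, -216, -240
Δ²: -370, -514, -682, -874, -1090
Δ: -526, -896, -1410, -2092, -2966
t: -440, -966, -1862, -3272, -5364

-5364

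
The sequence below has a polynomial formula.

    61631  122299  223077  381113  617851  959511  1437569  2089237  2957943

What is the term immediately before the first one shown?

First differences: 60668, 100778, 158036, 236738, 341660, 478058, 651668, 868706
Second differences: 40110, 57258, 78702, 104922, 136398, 173610, 217038
Third differences: 17148, 21444, 26220, 31476, 37212, 43428
Fourth differences: 4296, 4776, 5256, 5736, 6216
Fifth differences: 480, 480, 480, 480
The fifth differences are constant at 480.
Work back: 4296 − 480 = 3816;  17148 − 3816 = 13332;  40110 − 13332 = 26778;  60668 − 26778 = 33890;  61631 − 33890 = 27741

27741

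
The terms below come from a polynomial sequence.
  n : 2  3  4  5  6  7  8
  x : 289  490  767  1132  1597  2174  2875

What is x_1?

152

Δ: 201  277  365  465  577  701
Δ²: 76  88  100  112  124
Δ³: 12  12  12  12
The third differences are constant at 12.
Work back: 76 − 12 = 64;  201 − 64 = 137;  289 − 137 = 152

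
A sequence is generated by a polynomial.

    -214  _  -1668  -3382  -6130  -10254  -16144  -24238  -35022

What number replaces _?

-694

Using the last 7 terms:
First differences: -1714, -2748, -4124, -5890, -8094, -10784
Second differences: -1034, -1376, -1766, -2204, -2690
Third differences: -342, -390, -438, -486
Fourth differences: -48, -48, -48
Constant fourth difference = -48.
Extend backward: -342 + 48 = -294;  -1034 + 294 = -740;  -1714 + 740 = -974;  -1668 + 974 = -694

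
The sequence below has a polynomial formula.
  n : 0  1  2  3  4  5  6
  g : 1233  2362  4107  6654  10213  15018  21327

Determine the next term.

29422

D1: 1129  1745  2547  3559  4805  6309
D2: 616  802  1012  1246  1504
D3: 186  210  234  258
D4: 24  24  24
The fourth differences are constant (24).
258 + 24 = 282;  1504 + 282 = 1786;  6309 + 1786 = 8095;  21327 + 8095 = 29422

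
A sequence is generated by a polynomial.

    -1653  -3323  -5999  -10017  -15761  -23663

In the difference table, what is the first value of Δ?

-1670

D1: -1670, -2676, -4018, -5744, -7902
D2: -1006, -1342, -1726, -2158
D3: -336, -384, -432
D4: -48, -48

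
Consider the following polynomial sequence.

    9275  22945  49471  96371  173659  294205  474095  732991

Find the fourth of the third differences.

First differences: 13670, 26526, 46900, 77288, 120546, 179890, 258896
Second differences: 12856, 20374, 30388, 43258, 59344, 79006
Third differences: 7518, 10014, 12870, 16086, 19662
Fourth differences: 2496, 2856, 3216, 3576
Fifth differences: 360, 360, 360

16086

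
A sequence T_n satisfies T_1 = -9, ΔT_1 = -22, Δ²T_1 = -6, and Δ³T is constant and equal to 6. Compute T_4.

Build the table forward from the leading diagonal:
Third differences: 6, 6, 6, 6
Second differences: -6, 0, 6, 12
First differences: -22, -28, -28, -22
T: -9, -31, -59, -87

-87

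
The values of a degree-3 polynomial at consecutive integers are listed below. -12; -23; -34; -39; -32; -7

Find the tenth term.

First differences: -11 , -11 , -5 , 7 , 25
Second differences: 0 , 6 , 12 , 18
Third differences: 6 , 6 , 6
Constant third difference = 6, so extend:
18 + 6 = 24;  25 + 24 = 49;  -7 + 49 = 42
24 + 6 = 30;  49 + 30 = 79;  42 + 79 = 121
30 + 6 = 36;  79 + 36 = 115;  121 + 115 = 236
36 + 6 = 42;  115 + 42 = 157;  236 + 157 = 393

393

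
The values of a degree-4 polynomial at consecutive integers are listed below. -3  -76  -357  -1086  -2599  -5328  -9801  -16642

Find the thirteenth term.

-114927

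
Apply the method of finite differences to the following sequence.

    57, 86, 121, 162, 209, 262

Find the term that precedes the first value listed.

34

First differences: 29  35  41  47  53
Second differences: 6  6  6  6
The second differences are constant at 6.
Work back: 29 − 6 = 23;  57 − 23 = 34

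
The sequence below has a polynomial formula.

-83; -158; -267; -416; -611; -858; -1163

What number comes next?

First differences: -75, -109, -149, -195, -247, -305
Second differences: -34, -40, -46, -52, -58
Third differences: -6, -6, -6, -6
Constant third difference = -6, so extend:
-58 − 6 = -64;  -305 − 64 = -369;  -1163 − 369 = -1532

-1532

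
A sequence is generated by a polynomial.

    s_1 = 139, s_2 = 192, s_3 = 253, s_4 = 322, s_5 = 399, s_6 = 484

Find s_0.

94

First differences: 53, 61, 69, 77, 85
Second differences: 8, 8, 8, 8
The second differences are constant at 8.
Work back: 53 − 8 = 45;  139 − 45 = 94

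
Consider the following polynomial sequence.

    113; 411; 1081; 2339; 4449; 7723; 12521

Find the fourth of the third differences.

360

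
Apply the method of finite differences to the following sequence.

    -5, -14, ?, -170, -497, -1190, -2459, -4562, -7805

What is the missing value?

-47

Using the last 6 terms:
Δ: -327, -693, -1269, -2103, -3243
Δ²: -366, -576, -834, -1140
Δ³: -210, -258, -306
Δ⁴: -48, -48
Constant fourth difference = -48.
Extend backward: -210 + 48 = -162;  -366 + 162 = -204;  -327 + 204 = -123;  -170 + 123 = -47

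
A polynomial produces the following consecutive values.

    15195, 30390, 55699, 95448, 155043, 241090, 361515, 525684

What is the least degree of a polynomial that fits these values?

5

Δ: 15195, 25309, 39749, 59595, 86047, 120425, 164169
Δ²: 10114, 14440, 19846, 26452, 34378, 43744
Δ³: 4326, 5406, 6606, 7926, 9366
Δ⁴: 1080, 1200, 1320, 1440
Δ⁵: 120, 120, 120
The fifth differences are constant, so the polynomial has degree 5.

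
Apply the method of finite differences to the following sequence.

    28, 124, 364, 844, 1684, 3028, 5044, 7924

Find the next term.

11884

First differences: 96 , 240 , 480 , 840 , 1344 , 2016 , 2880
Second differences: 144 , 240 , 360 , 504 , 672 , 864
Third differences: 96 , 120 , 144 , 168 , 192
Fourth differences: 24 , 24 , 24 , 24
Fourth differences constant at 24.
192 + 24 = 216;  864 + 216 = 1080;  2880 + 1080 = 3960;  7924 + 3960 = 11884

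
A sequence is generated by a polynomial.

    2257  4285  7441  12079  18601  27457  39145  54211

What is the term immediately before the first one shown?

D1: 2028, 3156, 4638, 6522, 8856, 11688, 15066
D2: 1128, 1482, 1884, 2334, 2832, 3378
D3: 354, 402, 450, 498, 546
D4: 48, 48, 48, 48
The fourth differences are constant at 48.
Work back: 354 − 48 = 306;  1128 − 306 = 822;  2028 − 822 = 1206;  2257 − 1206 = 1051

1051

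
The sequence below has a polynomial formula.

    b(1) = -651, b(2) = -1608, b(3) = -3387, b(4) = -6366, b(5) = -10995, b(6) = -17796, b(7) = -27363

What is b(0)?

-210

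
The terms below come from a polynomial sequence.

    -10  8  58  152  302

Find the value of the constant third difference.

Δ: 18, 50, 94, 150
Δ²: 32, 44, 56
Δ³: 12, 12

12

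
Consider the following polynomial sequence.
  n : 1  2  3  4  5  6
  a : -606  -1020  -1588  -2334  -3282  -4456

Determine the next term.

-5880

Δ: -414, -568, -746, -948, -1174
Δ²: -154, -178, -202, -226
Δ³: -24, -24, -24
The third differences are constant (-24).
-226 − 24 = -250;  -1174 − 250 = -1424;  -4456 − 1424 = -5880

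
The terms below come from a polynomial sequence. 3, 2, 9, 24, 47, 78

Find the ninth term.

219

Δ: -1  7  15  23  31
Δ²: 8  8  8  8
Constant second difference = 8, so extend:
31 + 8 = 39;  78 + 39 = 117
39 + 8 = 47;  117 + 47 = 164
47 + 8 = 55;  164 + 55 = 219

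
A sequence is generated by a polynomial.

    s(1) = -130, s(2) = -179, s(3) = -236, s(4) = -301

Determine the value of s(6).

-455

First differences: -49  -57  -65
Second differences: -8  -8
Second differences constant at -8.
-65 − 8 = -73;  -301 − 73 = -374
-73 − 8 = -81;  -374 − 81 = -455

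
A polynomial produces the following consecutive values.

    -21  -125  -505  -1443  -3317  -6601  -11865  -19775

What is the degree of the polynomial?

4

-104, -380, -938, -1874, -3284, -5264, -7910
-276, -558, -936, -1410, -1980, -2646
-282, -378, -474, -570, -666
-96, -96, -96, -96
The fourth differences are constant, so the polynomial has degree 4.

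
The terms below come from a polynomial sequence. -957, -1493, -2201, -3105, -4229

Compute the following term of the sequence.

-5597

-536  -708  -904  -1124
-172  -196  -220
-24  -24
The third differences are constant (-24).
-220 − 24 = -244;  -1124 − 244 = -1368;  -4229 − 1368 = -5597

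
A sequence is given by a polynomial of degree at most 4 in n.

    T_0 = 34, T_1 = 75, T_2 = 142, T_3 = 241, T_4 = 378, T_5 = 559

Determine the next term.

D1: 41, 67, 99, 137, 181
D2: 26, 32, 38, 44
D3: 6, 6, 6
Constant third difference = 6, so extend:
44 + 6 = 50;  181 + 50 = 231;  559 + 231 = 790

790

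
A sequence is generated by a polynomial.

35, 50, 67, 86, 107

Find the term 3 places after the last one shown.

15  17  19  21
2  2  2
Constant second difference = 2, so extend:
21 + 2 = 23;  107 + 23 = 130
23 + 2 = 25;  130 + 25 = 155
25 + 2 = 27;  155 + 27 = 182

182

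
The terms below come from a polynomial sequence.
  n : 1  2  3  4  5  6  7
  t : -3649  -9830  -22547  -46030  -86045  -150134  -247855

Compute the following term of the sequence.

First differences: -6181 , -12717 , -23483 , -40015 , -64089 , -97721
Second differences: -6536 , -10766 , -16532 , -24074 , -33632
Third differences: -4230 , -5766 , -7542 , -9558
Fourth differences: -1536 , -1776 , -2016
Fifth differences: -240 , -240
Fifth differences constant at -240.
-2016 − 240 = -2256;  -9558 − 2256 = -11814;  -33632 − 11814 = -45446;  -97721 − 45446 = -143167;  -247855 − 143167 = -391022

-391022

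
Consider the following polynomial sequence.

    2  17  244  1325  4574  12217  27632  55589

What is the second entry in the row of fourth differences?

Δ: 15, 227, 1081, 3249, 7643, 15415, 27957
Δ²: 212, 854, 2168, 4394, 7772, 12542
Δ³: 642, 1314, 2226, 3378, 4770
Δ⁴: 672, 912, 1152, 1392
Δ⁵: 240, 240, 240

912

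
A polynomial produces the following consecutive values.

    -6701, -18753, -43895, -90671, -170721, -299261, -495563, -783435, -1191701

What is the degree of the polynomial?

Δ: -12052, -25142, -46776, -80050, -128540, -196302, -287872, -408266
Δ²: -13090, -21634, -33274, -48490, -67762, -91570, -120394
Δ³: -8544, -11640, -15216, -19272, -23808, -28824
Δ⁴: -3096, -3576, -4056, -4536, -5016
Δ⁵: -480, -480, -480, -480
The fifth differences are constant, so the polynomial has degree 5.

5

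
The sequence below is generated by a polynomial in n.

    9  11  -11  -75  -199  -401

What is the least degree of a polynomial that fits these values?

2, -22, -64, -124, -202
-24, -42, -60, -78
-18, -18, -18
The third differences are constant, so the polynomial has degree 3.

3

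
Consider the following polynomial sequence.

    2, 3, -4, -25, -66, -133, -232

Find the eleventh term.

D1: 1, -7, -21, -41, -67, -99
D2: -8, -14, -20, -26, -32
D3: -6, -6, -6, -6
Constant third difference = -6, so extend:
-32 − 6 = -38;  -99 − 38 = -137;  -232 − 137 = -369
-38 − 6 = -44;  -137 − 44 = -181;  -369 − 181 = -550
-44 − 6 = -50;  -181 − 50 = -231;  -550 − 231 = -781
-50 − 6 = -56;  -231 − 56 = -287;  -781 − 287 = -1068

-1068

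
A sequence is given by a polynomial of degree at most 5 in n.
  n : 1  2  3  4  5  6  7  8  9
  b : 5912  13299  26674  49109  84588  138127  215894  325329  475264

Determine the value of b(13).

Δ: 7387, 13375, 22435, 35479, 53539, 77767, 109435, 149935
Δ²: 5988, 9060, 13044, 18060, 24228, 31668, 40500
Δ³: 3072, 3984, 5016, 6168, 7440, 8832
Δ⁴: 912, 1032, 1152, 1272, 1392
Δ⁵: 120, 120, 120, 120
Fifth differences constant at 120.
1392 + 120 = 1512;  8832 + 1512 = 10344;  40500 + 10344 = 50844;  149935 + 50844 = 200779;  475264 + 200779 = 676043
1512 + 120 = 1632;  10344 + 1632 = 11976;  50844 + 11976 = 62820;  200779 + 62820 = 263599;  676043 + 263599 = 939642
1632 + 120 = 1752;  11976 + 1752 = 13728;  62820 + 13728 = 76548;  263599 + 76548 = 340147;  939642 + 340147 = 1279789
1752 + 120 = 1872;  13728 + 1872 = 15600;  76548 + 15600 = 92148;  340147 + 92148 = 432295;  1279789 + 432295 = 1712084

1712084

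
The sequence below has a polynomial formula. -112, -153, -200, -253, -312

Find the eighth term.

-525

Δ: -41  -47  -53  -59
Δ²: -6  -6  -6
The second differences are constant (-6).
-59 − 6 = -65;  -312 − 65 = -377
-65 − 6 = -71;  -377 − 71 = -448
-71 − 6 = -77;  -448 − 77 = -525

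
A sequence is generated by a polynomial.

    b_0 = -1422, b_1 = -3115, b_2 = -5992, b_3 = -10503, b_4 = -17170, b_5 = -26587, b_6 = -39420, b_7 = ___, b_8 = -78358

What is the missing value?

-56407

Using the first 7 terms:
D1: -1693, -2877, -4511, -6667, -9417, -12833
D2: -1184, -1634, -2156, -2750, -3416
D3: -450, -522, -594, -666
D4: -72, -72, -72
Constant fourth difference = -72.
Extend forward: -666 − 72 = -738;  -3416 − 738 = -4154;  -12833 − 4154 = -16987;  -39420 − 16987 = -56407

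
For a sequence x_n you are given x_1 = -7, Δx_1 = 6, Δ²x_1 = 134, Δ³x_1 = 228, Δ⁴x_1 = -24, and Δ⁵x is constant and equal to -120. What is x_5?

Build the table forward from the leading diagonal:
Fifth differences: -120, -120, -120, -120, -120
Fourth differences: -24, -144, -264, -384, -504
Third differences: 228, 204, 60, -204, -588
Second differences: 134, 362, 566, 626, 422
First differences: 6, 140, 502, 1068, 1694
x: -7, -1, 139, 641, 1709

1709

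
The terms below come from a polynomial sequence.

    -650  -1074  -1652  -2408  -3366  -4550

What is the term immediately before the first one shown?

Δ: -424  -578  -756  -958  -1184
Δ²: -154  -178  -202  -226
Δ³: -24  -24  -24
The third differences are constant at -24.
Work back: -154 + 24 = -130;  -424 + 130 = -294;  -650 + 294 = -356

-356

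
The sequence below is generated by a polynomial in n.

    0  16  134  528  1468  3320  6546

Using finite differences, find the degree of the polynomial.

First differences: 16, 118, 394, 940, 1852, 3226
Second differences: 102, 276, 546, 912, 1374
Third differences: 174, 270, 366, 462
Fourth differences: 96, 96, 96
The fourth differences are constant, so the polynomial has degree 4.

4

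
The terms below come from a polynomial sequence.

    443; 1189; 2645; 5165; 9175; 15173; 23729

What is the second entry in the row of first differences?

First differences: 746, 1456, 2520, 4010, 5998, 8556
Second differences: 710, 1064, 1490, 1988, 2558
Third differences: 354, 426, 498, 570
Fourth differences: 72, 72, 72

1456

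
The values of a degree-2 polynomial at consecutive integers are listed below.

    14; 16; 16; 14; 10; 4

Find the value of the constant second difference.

-2

First differences: 2, 0, -2, -4, -6
Second differences: -2, -2, -2, -2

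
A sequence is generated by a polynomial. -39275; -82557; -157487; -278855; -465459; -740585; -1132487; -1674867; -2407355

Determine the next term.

-3375989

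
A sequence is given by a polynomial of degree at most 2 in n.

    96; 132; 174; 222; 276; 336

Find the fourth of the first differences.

First differences: 36, 42, 48, 54, 60
Second differences: 6, 6, 6, 6

54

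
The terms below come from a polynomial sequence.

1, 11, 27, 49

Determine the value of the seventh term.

First differences: 10, 16, 22
Second differences: 6, 6
The second differences are constant (6).
22 + 6 = 28;  49 + 28 = 77
28 + 6 = 34;  77 + 34 = 111
34 + 6 = 40;  111 + 40 = 151

151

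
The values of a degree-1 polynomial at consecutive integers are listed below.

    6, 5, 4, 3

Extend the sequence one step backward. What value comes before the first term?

7

D1: -1, -1, -1
The first differences are constant at -1.
Work back: 6 + 1 = 7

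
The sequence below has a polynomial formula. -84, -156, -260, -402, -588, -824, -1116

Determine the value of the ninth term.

D1: -72 , -104 , -142 , -186 , -236 , -292
D2: -32 , -38 , -44 , -50 , -56
D3: -6 , -6 , -6 , -6
The third differences are constant (-6).
-56 − 6 = -62;  -292 − 62 = -354;  -1116 − 354 = -1470
-62 − 6 = -68;  -354 − 68 = -422;  -1470 − 422 = -1892

-1892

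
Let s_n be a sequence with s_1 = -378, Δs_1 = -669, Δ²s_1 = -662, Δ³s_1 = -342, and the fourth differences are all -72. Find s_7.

Build the table forward from the leading diagonal:
D4: -72  -72  -72  -72  -72  -72  -72
D3: -342  -414  -486  -558  -630  -702  -774
D2: -662  -1004  -1418  -1904  -2462  -3092  -3794
D1: -669  -1331  -2335  -3753  -5657  -8119  -11211
s: -378  -1047  -2378  -4713  -8466  -14123  -22242

-22242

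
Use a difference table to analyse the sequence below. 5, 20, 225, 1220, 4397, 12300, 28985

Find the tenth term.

202532

First differences: 15, 205, 995, 3177, 7903, 16685
Second differences: 190, 790, 2182, 4726, 8782
Third differences: 600, 1392, 2544, 4056
Fourth differences: 792, 1152, 1512
Fifth differences: 360, 360
The fifth differences are constant (360).
1512 + 360 = 1872;  4056 + 1872 = 5928;  8782 + 5928 = 14710;  16685 + 14710 = 31395;  28985 + 31395 = 60380
1872 + 360 = 2232;  5928 + 2232 = 8160;  14710 + 8160 = 22870;  31395 + 22870 = 54265;  60380 + 54265 = 114645
2232 + 360 = 2592;  8160 + 2592 = 10752;  22870 + 10752 = 33622;  54265 + 33622 = 87887;  114645 + 87887 = 202532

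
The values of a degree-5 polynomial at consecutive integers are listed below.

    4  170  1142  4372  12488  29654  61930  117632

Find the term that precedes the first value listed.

8

First differences: 166, 972, 3230, 8116, 17166, 32276, 55702
Second differences: 806, 2258, 4886, 9050, 15110, 23426
Third differences: 1452, 2628, 4164, 6060, 8316
Fourth differences: 1176, 1536, 1896, 2256
Fifth differences: 360, 360, 360
The fifth differences are constant at 360.
Work back: 1176 − 360 = 816;  1452 − 816 = 636;  806 − 636 = 170;  166 − 170 = -4;  4 + 4 = 8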